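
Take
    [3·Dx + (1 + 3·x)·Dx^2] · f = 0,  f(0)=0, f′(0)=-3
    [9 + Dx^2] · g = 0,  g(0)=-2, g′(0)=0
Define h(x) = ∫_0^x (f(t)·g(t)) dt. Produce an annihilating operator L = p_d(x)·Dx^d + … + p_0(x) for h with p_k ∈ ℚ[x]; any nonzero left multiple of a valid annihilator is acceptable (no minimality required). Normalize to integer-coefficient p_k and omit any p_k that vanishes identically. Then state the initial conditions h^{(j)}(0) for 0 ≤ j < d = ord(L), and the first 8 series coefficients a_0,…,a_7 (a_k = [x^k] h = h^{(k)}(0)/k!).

f: a_k = 0, -3, 9/2, -9, 81/4, -243/5, 243/2, -2187/7, …
g: a_k = -2, 0, 9, 0, -27/4, 0, 81/40, 0, …
Product ⇒ symmetric product L₀, ord ≤ 4.
Integrate: L := L₀·Dx.
L = (-81 + 486·x + 4617·x^2 + 11664·x^3 + 8748·x^4)·Dx + (36 + 540·x + 1944·x^2 + 1944·x^3)·Dx^2 + (180·x + 1134·x^2 + 2592·x^3 + 1944·x^4)·Dx^3 + (4 + 60·x + 216·x^2 + 216·x^3)·Dx^4 + (1 + 14·x + 69·x^2 + 144·x^3 + 108·x^4)·Dx^5  (order 5).
h: a_k = 0, 0, 3, -3, -9/4, 0, 243/40, -729/56, …
ICs: h(0) = 0, h′(0) = 0, h′′(0) = 6, h′′′(0) = -18, h′′′′(0) = -54.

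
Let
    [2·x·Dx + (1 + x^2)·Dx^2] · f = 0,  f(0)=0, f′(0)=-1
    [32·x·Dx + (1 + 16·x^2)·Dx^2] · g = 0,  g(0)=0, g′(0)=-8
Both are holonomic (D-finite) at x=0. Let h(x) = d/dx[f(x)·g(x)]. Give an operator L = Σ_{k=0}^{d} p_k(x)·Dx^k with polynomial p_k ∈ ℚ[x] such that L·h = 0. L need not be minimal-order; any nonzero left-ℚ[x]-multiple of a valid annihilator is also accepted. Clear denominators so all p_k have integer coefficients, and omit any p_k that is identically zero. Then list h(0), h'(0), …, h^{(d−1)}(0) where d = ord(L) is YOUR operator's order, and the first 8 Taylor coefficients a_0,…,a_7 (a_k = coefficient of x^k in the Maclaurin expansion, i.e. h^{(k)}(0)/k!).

f: a_k = 0, -1, 0, 1/3, 0, -1/5, 0, 1/7, …
g: a_k = 0, -8, 0, 128/3, 0, -2048/5, 0, 32768/7, …
L₀ := L_f ⊗_s L_g (sym. prod.), ord ≤ 4.
Derive L from L₀ (diff closure).
L = (-384·x - 10880·x^3 - 16384·x^5 + 34816·x^7 + 98304·x^9) + (-68 - 3916·x^2 - 19584·x^4 - 14336·x^6 + 121856·x^8 + 147456·x^10)·Dx + (-136·x - 2632·x^3 - 6528·x^5 + 16448·x^7 + 69632·x^9 + 49152·x^11)·Dx^2 + (-1 - 34·x^2 - 305·x^4 + 4880·x^8 + 8704·x^10 + 4096·x^12)·Dx^3  (order 3).
h: a_k = 0, 16, 0, -544/3, 0, 38288/15, 0, -4054976/105, …
ICs: h(0) = 0, h′(0) = 16, h′′(0) = 0.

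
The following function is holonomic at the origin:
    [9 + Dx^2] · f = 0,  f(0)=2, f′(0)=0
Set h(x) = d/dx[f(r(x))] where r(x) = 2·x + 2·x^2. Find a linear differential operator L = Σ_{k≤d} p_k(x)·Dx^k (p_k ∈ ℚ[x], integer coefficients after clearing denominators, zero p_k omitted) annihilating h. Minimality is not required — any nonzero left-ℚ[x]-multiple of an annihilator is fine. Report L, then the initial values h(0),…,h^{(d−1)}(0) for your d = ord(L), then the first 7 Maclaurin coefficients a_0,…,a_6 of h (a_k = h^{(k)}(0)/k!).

L = (48 + 288·x + 864·x^2 + 1152·x^3 + 576·x^4) + (-6 - 12·x)·Dx + (1 + 4·x + 4·x^2)·Dx^2  (order 2).
h: a_k = 0, -72, -216, 288, 2160, 15552/5, -12096/5, …
ICs: h(0) = 0, h′(0) = -72.

f: a_k = 2, 0, -9, 0, 27/4, 0, -81/40, …
Change of var in L_f (x↦r) gives L₀.
Differentiate: ansatz ord ≤ ord L₀ ⇒ L.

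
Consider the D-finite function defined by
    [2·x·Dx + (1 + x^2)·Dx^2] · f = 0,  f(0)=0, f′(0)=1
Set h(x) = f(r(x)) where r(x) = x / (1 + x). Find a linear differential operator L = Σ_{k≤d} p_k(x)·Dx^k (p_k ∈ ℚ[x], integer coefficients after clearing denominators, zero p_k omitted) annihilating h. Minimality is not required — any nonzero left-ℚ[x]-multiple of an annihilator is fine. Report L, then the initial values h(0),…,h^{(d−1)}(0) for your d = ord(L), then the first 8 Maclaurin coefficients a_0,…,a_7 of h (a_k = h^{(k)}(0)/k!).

f: a_k = 0, 1, 0, -1/3, 0, 1/5, 0, -1/7, …
L₀ from L_f via x↦r, Dx↦r'^{-1}Dx.
L = (2 + 4·x)·Dx + (1 + 2·x + 2·x^2)·Dx^2  (order 2).
h: a_k = 0, 1, -1, 2/3, 0, -4/5, 4/3, -8/7, …
ICs: h(0) = 0, h′(0) = 1.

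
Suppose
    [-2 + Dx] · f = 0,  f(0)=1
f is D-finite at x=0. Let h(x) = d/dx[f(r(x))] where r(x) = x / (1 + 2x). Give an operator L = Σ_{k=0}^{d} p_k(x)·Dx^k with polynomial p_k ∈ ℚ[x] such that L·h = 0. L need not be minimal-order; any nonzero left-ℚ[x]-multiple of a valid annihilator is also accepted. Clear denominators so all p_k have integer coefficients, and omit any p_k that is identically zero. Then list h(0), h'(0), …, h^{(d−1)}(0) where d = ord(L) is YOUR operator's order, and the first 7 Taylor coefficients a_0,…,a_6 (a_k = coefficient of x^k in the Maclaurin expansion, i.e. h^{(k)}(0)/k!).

f: a_k = 1, 2, 2, 4/3, 2/3, 4/15, 4/45, …
Change of var in L_f (x↦r) gives L₀.
Derive L from L₀ (diff closure).
L = (-2 - 8·x) + (-1 - 4·x - 4·x^2)·Dx  (order 1).
h: a_k = 2, -4, 4, 8/3, -76/3, 1208/15, -8728/45, …
ICs: h(0) = 2.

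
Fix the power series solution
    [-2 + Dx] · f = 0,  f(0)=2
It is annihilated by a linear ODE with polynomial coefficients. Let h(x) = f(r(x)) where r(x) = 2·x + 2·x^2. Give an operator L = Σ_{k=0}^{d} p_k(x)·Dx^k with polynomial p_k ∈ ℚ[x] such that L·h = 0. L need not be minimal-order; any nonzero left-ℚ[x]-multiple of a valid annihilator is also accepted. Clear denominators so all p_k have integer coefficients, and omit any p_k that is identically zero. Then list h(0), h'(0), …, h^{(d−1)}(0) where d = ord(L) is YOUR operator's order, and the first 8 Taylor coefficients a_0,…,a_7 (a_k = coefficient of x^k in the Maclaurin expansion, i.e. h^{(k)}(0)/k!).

L = (-4 - 8·x) + Dx  (order 1).
h: a_k = 2, 8, 24, 160/3, 304/3, 832/5, 11072/45, 104192/315, …
ICs: h(0) = 2.

f: a_k = 2, 4, 4, 8/3, 4/3, 8/15, 8/45, 16/315, …
f∘r: x↦r, Dx↦Dx/r' in L_f ⇒ L₀.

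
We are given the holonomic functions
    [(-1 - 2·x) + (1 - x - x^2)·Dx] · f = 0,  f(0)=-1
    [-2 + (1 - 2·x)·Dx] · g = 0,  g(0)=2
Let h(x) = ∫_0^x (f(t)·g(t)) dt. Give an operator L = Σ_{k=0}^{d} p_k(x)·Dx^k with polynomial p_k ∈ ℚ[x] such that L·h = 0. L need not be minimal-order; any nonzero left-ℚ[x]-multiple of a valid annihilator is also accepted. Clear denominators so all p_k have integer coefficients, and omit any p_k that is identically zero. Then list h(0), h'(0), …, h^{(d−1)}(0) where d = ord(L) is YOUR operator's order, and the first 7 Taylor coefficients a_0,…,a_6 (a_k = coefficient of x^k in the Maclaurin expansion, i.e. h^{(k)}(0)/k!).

f: a_k = -1, -1, -2, -3, -5, -8, -13, …
g: a_k = 2, 4, 8, 16, 32, 64, 128, …
Sym-product of L_f,L_g gives L₀ (≤ ord 1).
Integrate: L := L₀·Dx.
L = (-3 + 2·x + 6·x^2)·Dx + (1 - 3·x + x^2 + 2·x^3)·Dx^2  (order 2).
h: a_k = 0, -2, -3, -16/3, -19/2, -86/5, -94/3, …
ICs: h(0) = 0, h′(0) = -2.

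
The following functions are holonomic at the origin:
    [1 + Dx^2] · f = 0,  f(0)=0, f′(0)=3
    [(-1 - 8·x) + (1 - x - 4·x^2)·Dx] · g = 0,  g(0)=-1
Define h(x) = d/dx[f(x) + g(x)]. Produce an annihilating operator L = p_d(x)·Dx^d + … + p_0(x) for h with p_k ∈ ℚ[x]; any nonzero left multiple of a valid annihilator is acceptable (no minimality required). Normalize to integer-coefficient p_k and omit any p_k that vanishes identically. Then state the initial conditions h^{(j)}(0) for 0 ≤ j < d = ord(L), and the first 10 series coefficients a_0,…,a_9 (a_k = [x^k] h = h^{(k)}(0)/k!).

L = (706 + 4324·x + 19178·x^2 + 15080·x^3 + 30400·x^4 + 1152·x^5 + 1536·x^6) + (-55 - 431·x + 153·x^2 + 1009·x^3 + 3620·x^4 + 5904·x^5 + 448·x^6 + 512·x^7)·Dx + (706 + 4324·x + 19178·x^2 + 15080·x^3 + 30400·x^4 + 1152·x^5 + 1536·x^6)·Dx^2 + (-55 - 431·x + 153·x^2 + 1009·x^3 + 3620·x^4 + 5904·x^5 + 448·x^6 + 512·x^7)·Dx^3  (order 3).
h: a_k = 2, -10, -57/2, -116, -2599/8, -1086, -740881/240, -9320, -354291839/13440, -75890, …
ICs: h(0) = 2, h′(0) = -10, h′′(0) = -57.

f: a_k = 0, 3, 0, -1/2, 0, 1/40, 0, -1/1680, 0, 1/120960, …
g: a_k = -1, -1, -5, -9, -29, -65, -181, -441, -1165, -2929, …
Weyl lclm of L_f,L_g ⇒ L₀ (ord ≤ 3).
Differentiate: ansatz ord ≤ ord L₀ ⇒ L.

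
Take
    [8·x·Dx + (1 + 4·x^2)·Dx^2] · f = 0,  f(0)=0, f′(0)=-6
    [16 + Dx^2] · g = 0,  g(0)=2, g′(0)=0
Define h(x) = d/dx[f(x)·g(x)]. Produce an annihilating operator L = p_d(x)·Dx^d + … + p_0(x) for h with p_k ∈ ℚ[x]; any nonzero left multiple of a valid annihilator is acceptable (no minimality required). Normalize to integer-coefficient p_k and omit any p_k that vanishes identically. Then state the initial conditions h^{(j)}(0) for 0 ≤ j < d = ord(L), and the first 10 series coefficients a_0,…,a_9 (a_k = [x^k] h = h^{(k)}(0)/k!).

f: a_k = 0, -6, 0, 8, 0, -96/5, 0, 384/7, 0, -512/3, …
g: a_k = 2, 0, -16, 0, 64/3, 0, -512/45, 0, 1024/315, 0, …
Product ⇒ symmetric product L₀, ord ≤ 4.
Derive L from L₀ (diff closure).
L = (4096 + 58368·x^2 + 354304·x^4 + 983040·x^6 + 1867776·x^8 + 2621440·x^10 + 2097152·x^12) + (1984·x + 30208·x^3 + 158720·x^5 + 409600·x^7 + 655360·x^9 + 524288·x^11)·Dx + (336 + 5216·x^2 + 34560·x^4 + 114176·x^6 + 249856·x^8 + 360448·x^10 + 262144·x^12)·Dx^2 + (124·x + 1888·x^3 + 9920·x^5 + 25600·x^7 + 40960·x^9 + 32768·x^11)·Dx^3 + (5 + 98·x^2 + 776·x^4 + 3296·x^6 + 8320·x^8 + 12288·x^10 + 8192·x^12)·Dx^4  (order 4).
h: a_k = -12, 0, 336, 0, -1472, 0, 68864/15, 0, -109568/7, 0, …
ICs: h(0) = -12, h′(0) = 0, h′′(0) = 672, h′′′(0) = 0.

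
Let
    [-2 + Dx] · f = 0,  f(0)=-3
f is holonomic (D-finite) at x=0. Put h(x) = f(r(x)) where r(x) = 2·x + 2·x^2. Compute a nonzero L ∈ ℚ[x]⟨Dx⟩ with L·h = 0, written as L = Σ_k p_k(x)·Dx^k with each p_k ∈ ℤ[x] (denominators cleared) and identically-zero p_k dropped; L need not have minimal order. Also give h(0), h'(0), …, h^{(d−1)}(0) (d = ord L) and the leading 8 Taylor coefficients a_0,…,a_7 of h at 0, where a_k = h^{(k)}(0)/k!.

f: a_k = -3, -6, -6, -4, -2, -4/5, -4/15, -8/105, …
Substitute x→r, Dx→(1/r')Dx; clear ⇒ L₀.
L = (-4 - 8·x) + Dx  (order 1).
h: a_k = -3, -12, -36, -80, -152, -1248/5, -5536/15, -52096/105, …
ICs: h(0) = -3.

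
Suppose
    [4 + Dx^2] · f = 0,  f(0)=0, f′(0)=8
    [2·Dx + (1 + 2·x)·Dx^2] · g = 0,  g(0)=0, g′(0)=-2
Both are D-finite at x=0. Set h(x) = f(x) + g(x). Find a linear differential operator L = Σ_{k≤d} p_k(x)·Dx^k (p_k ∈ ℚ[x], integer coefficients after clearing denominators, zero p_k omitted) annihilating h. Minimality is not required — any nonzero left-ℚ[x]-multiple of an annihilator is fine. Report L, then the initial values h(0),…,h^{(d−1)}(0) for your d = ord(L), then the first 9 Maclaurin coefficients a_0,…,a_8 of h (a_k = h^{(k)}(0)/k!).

L = (56 + 32·x + 32·x^2)·Dx + (12 + 40·x + 48·x^2 + 32·x^3)·Dx^2 + (14 + 8·x + 8·x^2)·Dx^3 + (3 + 10·x + 12·x^2 + 8·x^3)·Dx^4  (order 4).
h: a_k = 0, 6, 2, -8, 4, -16/3, 32/3, -5792/315, 32, …
ICs: h(0) = 0, h′(0) = 6, h′′(0) = 4, h′′′(0) = -48.

f: a_k = 0, 8, 0, -16/3, 0, 16/15, 0, -32/315, 0, …
g: a_k = 0, -2, 2, -8/3, 4, -32/5, 32/3, -128/7, 32, …
L₀ := lclm(L_f,L_g); ord L₀ ≤ 2+2.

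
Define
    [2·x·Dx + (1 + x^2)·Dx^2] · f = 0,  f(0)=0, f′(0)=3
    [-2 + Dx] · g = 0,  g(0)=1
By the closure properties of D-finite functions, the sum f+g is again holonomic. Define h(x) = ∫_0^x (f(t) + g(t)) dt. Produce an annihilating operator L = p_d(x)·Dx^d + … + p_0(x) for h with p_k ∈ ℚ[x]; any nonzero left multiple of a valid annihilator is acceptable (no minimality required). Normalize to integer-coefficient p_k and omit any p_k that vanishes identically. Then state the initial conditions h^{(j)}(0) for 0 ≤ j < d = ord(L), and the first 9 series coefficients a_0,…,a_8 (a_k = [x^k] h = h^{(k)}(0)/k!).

L = (2 - 4·x - 6·x^2 - 4·x^3)·Dx^2 + (-3 - x^2 - 2·x^4)·Dx^3 + (1 + x + 2·x^2 + x^3 + x^4)·Dx^4  (order 4).
h: a_k = 0, 1, 5/2, 2/3, 1/12, 2/15, 13/90, 4/315, -127/2520, …
ICs: h(0) = 0, h′(0) = 1, h′′(0) = 5, h′′′(0) = 4.

f: a_k = 0, 3, 0, -1, 0, 3/5, 0, -3/7, 0, …
g: a_k = 1, 2, 2, 4/3, 2/3, 4/15, 4/45, 8/315, 2/315, …
L₀ := lclm(L_f,L_g); ord L₀ ≤ 2+1.
∫: right-multiply L₀ by Dx.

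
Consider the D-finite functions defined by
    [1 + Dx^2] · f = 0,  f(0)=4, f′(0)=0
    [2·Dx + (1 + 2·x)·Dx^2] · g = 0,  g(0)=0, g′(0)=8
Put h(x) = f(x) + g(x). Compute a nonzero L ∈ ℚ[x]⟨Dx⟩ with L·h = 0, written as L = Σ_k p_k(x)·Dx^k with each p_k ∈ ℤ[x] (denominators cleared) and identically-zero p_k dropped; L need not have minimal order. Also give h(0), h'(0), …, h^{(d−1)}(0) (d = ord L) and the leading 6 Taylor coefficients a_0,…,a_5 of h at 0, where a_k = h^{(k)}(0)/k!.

f: a_k = 4, 0, -2, 0, 1/6, 0, …
g: a_k = 0, 8, -8, 32/3, -16, 128/5, …
L₀ := lclm(L_f,L_g); ord L₀ ≤ 2+2.
L = (50 + 8·x + 8·x^2)·Dx + (9 + 22·x + 12·x^2 + 8·x^3)·Dx^2 + (50 + 8·x + 8·x^2)·Dx^3 + (9 + 22·x + 12·x^2 + 8·x^3)·Dx^4  (order 4).
h: a_k = 4, 8, -10, 32/3, -95/6, 128/5, …
ICs: h(0) = 4, h′(0) = 8, h′′(0) = -20, h′′′(0) = 64.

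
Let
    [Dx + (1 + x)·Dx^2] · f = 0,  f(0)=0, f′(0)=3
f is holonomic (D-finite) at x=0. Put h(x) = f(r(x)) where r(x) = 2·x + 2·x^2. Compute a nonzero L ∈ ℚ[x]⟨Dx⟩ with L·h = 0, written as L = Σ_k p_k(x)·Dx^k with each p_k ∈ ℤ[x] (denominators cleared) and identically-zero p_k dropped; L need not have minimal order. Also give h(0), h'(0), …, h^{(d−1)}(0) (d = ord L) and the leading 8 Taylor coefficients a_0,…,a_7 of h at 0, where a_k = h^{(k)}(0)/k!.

f: a_k = 0, 3, -3/2, 1, -3/4, 3/5, -1/2, 3/7, …
f∘r: x↦r, Dx↦Dx/r' in L_f ⇒ L₀.
L = (4·x + 4·x^2)·Dx + (1 + 4·x + 6·x^2 + 4·x^3)·Dx^2  (order 2).
h: a_k = 0, 6, 0, -4, 6, -24/5, 0, 48/7, …
ICs: h(0) = 0, h′(0) = 6.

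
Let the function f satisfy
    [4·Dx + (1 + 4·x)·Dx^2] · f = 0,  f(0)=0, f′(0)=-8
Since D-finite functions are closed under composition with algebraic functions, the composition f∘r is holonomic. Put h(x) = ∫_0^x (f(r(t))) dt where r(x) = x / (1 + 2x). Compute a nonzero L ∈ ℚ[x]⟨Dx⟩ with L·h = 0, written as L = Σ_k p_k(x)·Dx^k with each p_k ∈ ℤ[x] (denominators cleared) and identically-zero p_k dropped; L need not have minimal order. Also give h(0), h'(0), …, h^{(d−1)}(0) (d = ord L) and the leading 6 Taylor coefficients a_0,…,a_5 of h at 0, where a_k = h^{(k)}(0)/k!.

f: a_k = 0, -8, 16, -128/3, 128, -2048/5, …
L₀ from L_f via x↦r, Dx↦r'^{-1}Dx.
∫: right-multiply L₀ by Dx.
L = (8 + 24·x)·Dx^2 + (1 + 8·x + 12·x^2)·Dx^3  (order 3).
h: a_k = 0, 0, -4, 32/3, -104/3, 128, …
ICs: h(0) = 0, h′(0) = 0, h′′(0) = -8.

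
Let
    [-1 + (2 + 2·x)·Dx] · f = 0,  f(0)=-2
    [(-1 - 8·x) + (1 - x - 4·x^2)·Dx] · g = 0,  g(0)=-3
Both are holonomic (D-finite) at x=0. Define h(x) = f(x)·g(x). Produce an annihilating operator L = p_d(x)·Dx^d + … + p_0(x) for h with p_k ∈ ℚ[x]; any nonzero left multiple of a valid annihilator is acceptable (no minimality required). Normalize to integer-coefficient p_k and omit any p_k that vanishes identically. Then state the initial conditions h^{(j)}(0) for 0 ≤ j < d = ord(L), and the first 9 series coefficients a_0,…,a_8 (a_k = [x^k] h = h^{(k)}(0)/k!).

L = (3 + 17·x + 12·x^2) + (-2 + 10·x^2 + 8·x^3)·Dx  (order 1).
h: a_k = 6, 9, 129/4, 549/8, 12633/64, 60423/128, 645885/512, 3225405/1024, 134278473/16384, …
ICs: h(0) = 6.

f: a_k = -2, -1, 1/4, -1/8, 5/64, -7/128, 21/512, -33/1024, 429/16384, …
g: a_k = -3, -3, -15, -27, -87, -195, -543, -1323, -3495, …
Product ⇒ symmetric product L₀, ord ≤ 1.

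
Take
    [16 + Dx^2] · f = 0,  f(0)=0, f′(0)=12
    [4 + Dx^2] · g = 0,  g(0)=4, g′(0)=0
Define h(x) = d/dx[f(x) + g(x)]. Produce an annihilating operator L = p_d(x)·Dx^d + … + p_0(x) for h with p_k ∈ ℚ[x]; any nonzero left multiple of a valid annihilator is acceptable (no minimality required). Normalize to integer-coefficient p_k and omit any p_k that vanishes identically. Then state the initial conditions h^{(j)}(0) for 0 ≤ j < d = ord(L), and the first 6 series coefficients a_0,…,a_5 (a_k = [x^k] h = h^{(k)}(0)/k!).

f: a_k = 0, 12, 0, -32, 0, 128/5, …
g: a_k = 4, 0, -8, 0, 8/3, 0, …
L₀ := lclm(L_f,L_g); ord L₀ ≤ 2+2.
Differentiate: ansatz ord ≤ ord L₀ ⇒ L.
L = 64 + 20·Dx^2 + Dx^4  (order 4).
h: a_k = 12, -16, -96, 32/3, 128, -32/15, …
ICs: h(0) = 12, h′(0) = -16, h′′(0) = -192, h′′′(0) = 64.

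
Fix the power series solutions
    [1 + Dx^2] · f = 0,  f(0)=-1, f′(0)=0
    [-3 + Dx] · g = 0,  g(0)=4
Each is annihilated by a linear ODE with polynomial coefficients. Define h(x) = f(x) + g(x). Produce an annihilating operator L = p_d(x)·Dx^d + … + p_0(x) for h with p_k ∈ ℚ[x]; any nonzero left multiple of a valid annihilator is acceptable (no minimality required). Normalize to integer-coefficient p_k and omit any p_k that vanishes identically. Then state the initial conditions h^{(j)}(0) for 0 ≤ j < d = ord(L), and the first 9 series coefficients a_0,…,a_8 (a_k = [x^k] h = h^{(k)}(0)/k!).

f: a_k = -1, 0, 1/2, 0, -1/24, 0, 1/720, 0, -1/40320, …
g: a_k = 4, 12, 18, 18, 27/2, 81/10, 81/20, 243/140, 729/1120, …
L₀ := lclm(L_f,L_g); ord L₀ ≤ 2+1.
L = -3 + Dx - 3·Dx^2 + Dx^3  (order 3).
h: a_k = 3, 12, 37/2, 18, 323/24, 81/10, 2917/720, 243/140, 3749/5760, …
ICs: h(0) = 3, h′(0) = 12, h′′(0) = 37.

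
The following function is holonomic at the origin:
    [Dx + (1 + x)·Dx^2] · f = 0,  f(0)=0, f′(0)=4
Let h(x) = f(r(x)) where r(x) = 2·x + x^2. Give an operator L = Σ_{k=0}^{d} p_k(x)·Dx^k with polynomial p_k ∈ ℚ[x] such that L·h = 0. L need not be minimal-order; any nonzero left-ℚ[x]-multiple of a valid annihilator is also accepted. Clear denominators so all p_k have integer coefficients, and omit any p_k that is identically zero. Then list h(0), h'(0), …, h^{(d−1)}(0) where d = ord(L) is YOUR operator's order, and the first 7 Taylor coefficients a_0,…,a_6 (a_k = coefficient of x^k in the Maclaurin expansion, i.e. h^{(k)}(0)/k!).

f: a_k = 0, 4, -2, 4/3, -1, 4/5, -2/3, …
L₀ from L_f via x↦r, Dx↦r'^{-1}Dx.
L = Dx + (1 + x)·Dx^2  (order 2).
h: a_k = 0, 8, -4, 8/3, -2, 8/5, -4/3, …
ICs: h(0) = 0, h′(0) = 8.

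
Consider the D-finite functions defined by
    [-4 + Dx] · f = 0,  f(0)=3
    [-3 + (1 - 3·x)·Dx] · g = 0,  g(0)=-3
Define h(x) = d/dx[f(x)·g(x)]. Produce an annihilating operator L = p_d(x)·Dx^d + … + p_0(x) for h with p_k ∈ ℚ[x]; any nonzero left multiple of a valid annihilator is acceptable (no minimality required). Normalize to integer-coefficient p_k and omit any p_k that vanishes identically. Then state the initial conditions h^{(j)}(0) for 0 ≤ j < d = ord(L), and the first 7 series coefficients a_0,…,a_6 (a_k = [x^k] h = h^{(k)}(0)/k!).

f: a_k = 3, 12, 24, 32, 32, 128/5, 256/15, …
g: a_k = -3, -9, -27, -81, -243, -729, -2187, …
f·g: L₀ = L_f ⊗_s L_g, ord ≤ 1·1.
Derive L from L₀ (diff closure).
L = (58 - 168·x + 144·x^2) + (-7 + 33·x - 36·x^2)·Dx  (order 1).
h: a_k = -63, -522, -2637, -10932, -41379, -746358/5, -2613277/5, …
ICs: h(0) = -63.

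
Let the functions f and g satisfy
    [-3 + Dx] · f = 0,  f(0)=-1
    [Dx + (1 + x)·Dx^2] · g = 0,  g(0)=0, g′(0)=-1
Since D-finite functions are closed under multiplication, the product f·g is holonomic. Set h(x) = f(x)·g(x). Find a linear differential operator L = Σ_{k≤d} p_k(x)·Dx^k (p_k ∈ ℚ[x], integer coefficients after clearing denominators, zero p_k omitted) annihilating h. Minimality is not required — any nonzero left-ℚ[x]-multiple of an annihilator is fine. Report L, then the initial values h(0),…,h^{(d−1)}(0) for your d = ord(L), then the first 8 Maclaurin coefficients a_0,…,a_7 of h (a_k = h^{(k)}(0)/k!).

f: a_k = -1, -3, -9/2, -9/2, -27/8, -81/40, -81/80, -243/560, …
g: a_k = 0, -1, 1/2, -1/3, 1/4, -1/5, 1/6, -1/7, …
L₀ := L_f ⊗_s L_g (sym. prod.), ord ≤ 2.
L = (6 + 9·x) + (-5 - 6·x)·Dx + (1 + x)·Dx^2  (order 2).
h: a_k = 0, 1, 5/2, 10/3, 3, 83/40, 55/48, 19/35, …
ICs: h(0) = 0, h′(0) = 1.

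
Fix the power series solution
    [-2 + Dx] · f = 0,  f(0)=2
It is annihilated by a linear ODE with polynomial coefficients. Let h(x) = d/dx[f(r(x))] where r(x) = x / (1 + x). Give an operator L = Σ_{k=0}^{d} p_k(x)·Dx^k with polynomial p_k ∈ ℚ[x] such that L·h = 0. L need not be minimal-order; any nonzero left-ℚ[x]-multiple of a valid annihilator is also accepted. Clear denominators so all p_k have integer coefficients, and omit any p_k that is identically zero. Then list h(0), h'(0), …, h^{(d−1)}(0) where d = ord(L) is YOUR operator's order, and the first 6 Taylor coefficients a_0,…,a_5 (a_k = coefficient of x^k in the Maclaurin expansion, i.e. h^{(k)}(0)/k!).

f: a_k = 2, 4, 4, 8/3, 4/3, 8/15, …
h₀=f(r): pull back L_f along r ⇒ L₀.
Differentiate: ansatz ord ≤ ord L₀ ⇒ L.
L = -2·x + (-1 - 2·x - x^2)·Dx  (order 1).
h: a_k = 4, 0, -4, 16/3, -4, 16/15, …
ICs: h(0) = 4.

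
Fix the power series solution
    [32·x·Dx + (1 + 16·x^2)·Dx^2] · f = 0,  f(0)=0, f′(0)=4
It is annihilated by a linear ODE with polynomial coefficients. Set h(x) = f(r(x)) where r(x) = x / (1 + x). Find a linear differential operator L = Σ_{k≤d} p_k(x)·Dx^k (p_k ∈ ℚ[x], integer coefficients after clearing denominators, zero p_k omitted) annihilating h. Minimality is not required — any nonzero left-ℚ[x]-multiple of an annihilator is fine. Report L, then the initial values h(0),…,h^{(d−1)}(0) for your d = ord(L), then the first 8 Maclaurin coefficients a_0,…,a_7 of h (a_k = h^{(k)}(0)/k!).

L = (2 + 34·x)·Dx + (1 + 2·x + 17·x^2)·Dx^2  (order 2).
h: a_k = 0, 4, -4, -52/3, 60, 404/5, -2444/3, 2908/7, …
ICs: h(0) = 0, h′(0) = 4.

f: a_k = 0, 4, 0, -64/3, 0, 1024/5, 0, -16384/7, …
Change of var in L_f (x↦r) gives L₀.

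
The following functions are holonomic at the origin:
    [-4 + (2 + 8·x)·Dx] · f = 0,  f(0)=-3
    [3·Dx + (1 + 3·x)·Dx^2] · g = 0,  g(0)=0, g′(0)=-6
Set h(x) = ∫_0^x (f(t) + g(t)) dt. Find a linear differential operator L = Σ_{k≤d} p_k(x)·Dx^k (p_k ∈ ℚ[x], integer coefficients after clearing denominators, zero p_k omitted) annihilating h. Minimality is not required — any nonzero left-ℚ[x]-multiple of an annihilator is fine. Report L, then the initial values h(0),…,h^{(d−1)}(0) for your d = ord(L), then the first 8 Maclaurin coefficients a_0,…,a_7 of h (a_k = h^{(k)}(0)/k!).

f: a_k = -3, -6, 6, -12, 30, -84, 252, -792, …
g: a_k = 0, -6, 9, -18, 81/2, -486/5, 243, -4374/7, …
L₀ := lclm(L_f,L_g); ord L₀ ≤ 1+2.
∫: right-multiply L₀ by Dx.
L = 36·x·Dx^2 + (6 + 72·x + 180·x^2)·Dx^3 + (1 + 13·x + 54·x^2 + 72·x^3)·Dx^4  (order 4).
h: a_k = 0, -3, -6, 5, -15/2, 141/10, -151/5, 495/7, …
ICs: h(0) = 0, h′(0) = -3, h′′(0) = -12, h′′′(0) = 30.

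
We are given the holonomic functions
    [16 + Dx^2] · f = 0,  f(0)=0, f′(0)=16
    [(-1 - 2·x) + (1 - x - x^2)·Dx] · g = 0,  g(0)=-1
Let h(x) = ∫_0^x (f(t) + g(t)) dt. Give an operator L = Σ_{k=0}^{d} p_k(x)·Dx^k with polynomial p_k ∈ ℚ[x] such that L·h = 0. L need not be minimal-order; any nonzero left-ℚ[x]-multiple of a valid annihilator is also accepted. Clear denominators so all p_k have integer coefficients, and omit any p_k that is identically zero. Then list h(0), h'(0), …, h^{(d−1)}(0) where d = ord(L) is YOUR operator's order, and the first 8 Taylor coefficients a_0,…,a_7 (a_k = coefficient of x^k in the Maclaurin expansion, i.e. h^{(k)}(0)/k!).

L = (-272 - 384·x + 352·x^2 - 192·x^3 - 640·x^4 - 256·x^5)·Dx + (160 - 368·x - 32·x^2 + 544·x^3 - 48·x^4 - 384·x^5 - 128·x^6)·Dx^2 + (-17 - 24·x + 22·x^2 - 12·x^3 - 40·x^4 - 16·x^5)·Dx^3 + (10 - 23·x - 2·x^2 + 34·x^3 - 3·x^4 - 24·x^5 - 8·x^6)·Dx^4  (order 4).
h: a_k = 0, -1, 15/2, -2/3, -137/12, -1, 196/45, -13/7, …
ICs: h(0) = 0, h′(0) = -1, h′′(0) = 15, h′′′(0) = -4.

f: a_k = 0, 16, 0, -128/3, 0, 512/15, 0, -4096/315, …
g: a_k = -1, -1, -2, -3, -5, -8, -13, -21, …
h₀=f+g: left-lcm gives L₀, ord ≤ 3.
∫: right-multiply L₀ by Dx.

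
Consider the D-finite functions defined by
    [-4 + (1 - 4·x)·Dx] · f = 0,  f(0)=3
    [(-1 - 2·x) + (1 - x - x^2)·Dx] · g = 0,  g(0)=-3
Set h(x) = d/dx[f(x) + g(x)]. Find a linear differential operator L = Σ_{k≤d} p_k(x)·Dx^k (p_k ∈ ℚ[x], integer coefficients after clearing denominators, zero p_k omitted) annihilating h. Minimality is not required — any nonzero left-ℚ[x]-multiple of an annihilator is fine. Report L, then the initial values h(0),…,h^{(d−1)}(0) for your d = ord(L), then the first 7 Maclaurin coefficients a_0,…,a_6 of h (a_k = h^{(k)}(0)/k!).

L = (120 + 192·x + 432·x^2 - 96·x^3 + 96·x^4) + (-39 - 48·x + 210·x^2 + 252·x^3 - 48·x^4 + 96·x^5)·Dx + (2 - x - 42·x^2 + 54·x^3 + 7·x^4 + 16·x^6)·Dx^2  (order 2).
h: a_k = 9, 84, 549, 3012, 15240, 73494, 343623, …
ICs: h(0) = 9, h′(0) = 84.

f: a_k = 3, 12, 48, 192, 768, 3072, 12288, …
g: a_k = -3, -3, -6, -9, -15, -24, -39, …
Weyl lclm of L_f,L_g ⇒ L₀ (ord ≤ 2).
Derive L from L₀ (diff closure).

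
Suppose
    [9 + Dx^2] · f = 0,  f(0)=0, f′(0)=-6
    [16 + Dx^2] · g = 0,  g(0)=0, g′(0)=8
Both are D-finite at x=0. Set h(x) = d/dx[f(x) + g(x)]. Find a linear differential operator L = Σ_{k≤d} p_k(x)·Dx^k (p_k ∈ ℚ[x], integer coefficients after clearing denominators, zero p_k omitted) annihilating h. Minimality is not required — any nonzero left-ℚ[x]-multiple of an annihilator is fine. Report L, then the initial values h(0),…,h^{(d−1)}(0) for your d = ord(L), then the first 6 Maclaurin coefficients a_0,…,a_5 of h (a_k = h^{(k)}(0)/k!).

f: a_k = 0, -6, 0, 9, 0, -81/20, …
g: a_k = 0, 8, 0, -64/3, 0, 256/15, …
f+g: L₀ = lclm(L_f,L_g), ord ≤ 2+2.
h₀' ⇒ L via d/dx closure of L₀.
L = 144 + 25·Dx^2 + Dx^4  (order 4).
h: a_k = 2, 0, -37, 0, 781/12, 0, …
ICs: h(0) = 2, h′(0) = 0, h′′(0) = -74, h′′′(0) = 0.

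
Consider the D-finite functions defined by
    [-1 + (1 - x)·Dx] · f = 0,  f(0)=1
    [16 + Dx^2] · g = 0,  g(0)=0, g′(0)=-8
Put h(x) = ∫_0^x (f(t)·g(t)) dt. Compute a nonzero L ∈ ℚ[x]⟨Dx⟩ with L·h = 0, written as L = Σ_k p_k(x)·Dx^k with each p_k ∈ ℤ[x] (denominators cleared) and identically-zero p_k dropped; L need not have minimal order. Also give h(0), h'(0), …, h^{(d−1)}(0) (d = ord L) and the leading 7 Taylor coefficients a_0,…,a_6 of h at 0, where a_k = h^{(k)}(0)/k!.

L = (-16 + 16·x)·Dx + 2·Dx^2 + (-1 + x)·Dx^3  (order 3).
h: a_k = 0, 0, -4, -8/3, 10/3, 8/3, -28/45, …
ICs: h(0) = 0, h′(0) = 0, h′′(0) = -8.

f: a_k = 1, 1, 1, 1, 1, 1, 1, …
g: a_k = 0, -8, 0, 64/3, 0, -256/15, 0, …
h₀=f·g: eliminate ⇒ L₀, order ≤ 1·2.
h=∫h₀ ⇒ L = L₀·Dx.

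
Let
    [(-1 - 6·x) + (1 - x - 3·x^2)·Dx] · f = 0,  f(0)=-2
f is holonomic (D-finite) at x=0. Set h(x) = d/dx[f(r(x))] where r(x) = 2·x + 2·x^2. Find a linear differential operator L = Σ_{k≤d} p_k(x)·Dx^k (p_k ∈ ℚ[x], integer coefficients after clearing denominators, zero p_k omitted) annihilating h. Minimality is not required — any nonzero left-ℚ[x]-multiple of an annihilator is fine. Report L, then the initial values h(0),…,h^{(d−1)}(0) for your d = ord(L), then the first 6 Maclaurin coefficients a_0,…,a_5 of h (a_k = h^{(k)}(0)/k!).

L = (18 + 156·x + 804·x^2 + 2736·x^3 + 4968·x^4 + 4320·x^5 + 1440·x^6) + (-1 - 12·x + 6·x^2 + 268·x^3 + 900·x^4 + 1368·x^5 + 1008·x^6 + 288·x^7)·Dx  (order 1).
h: a_k = -4, -72, -528, -3904, -26640, -173856, …
ICs: h(0) = -4.

f: a_k = -2, -2, -8, -14, -38, -80, …
L₀ from L_f via x↦r, Dx↦r'^{-1}Dx.
h=h₀': d/dx-closure on L₀ ⇒ L.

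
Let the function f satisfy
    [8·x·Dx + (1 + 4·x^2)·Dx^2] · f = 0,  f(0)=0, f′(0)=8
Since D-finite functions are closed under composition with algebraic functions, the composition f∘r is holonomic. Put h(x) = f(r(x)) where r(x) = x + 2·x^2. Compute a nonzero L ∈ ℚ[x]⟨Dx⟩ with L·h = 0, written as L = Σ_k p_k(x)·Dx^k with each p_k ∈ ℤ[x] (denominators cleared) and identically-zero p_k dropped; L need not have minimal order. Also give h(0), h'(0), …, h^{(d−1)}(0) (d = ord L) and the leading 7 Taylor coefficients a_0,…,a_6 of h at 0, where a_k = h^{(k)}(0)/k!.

L = (-4 + 8·x + 64·x^2 + 192·x^3 + 192·x^4)·Dx + (1 + 4·x + 4·x^2 + 32·x^3 + 80·x^4 + 64·x^5)·Dx^2  (order 2).
h: a_k = 0, 8, 16, -32/3, -64, -512/5, 512/3, …
ICs: h(0) = 0, h′(0) = 8.

f: a_k = 0, 8, 0, -32/3, 0, 128/5, 0, …
h₀=f(r): pull back L_f along r ⇒ L₀.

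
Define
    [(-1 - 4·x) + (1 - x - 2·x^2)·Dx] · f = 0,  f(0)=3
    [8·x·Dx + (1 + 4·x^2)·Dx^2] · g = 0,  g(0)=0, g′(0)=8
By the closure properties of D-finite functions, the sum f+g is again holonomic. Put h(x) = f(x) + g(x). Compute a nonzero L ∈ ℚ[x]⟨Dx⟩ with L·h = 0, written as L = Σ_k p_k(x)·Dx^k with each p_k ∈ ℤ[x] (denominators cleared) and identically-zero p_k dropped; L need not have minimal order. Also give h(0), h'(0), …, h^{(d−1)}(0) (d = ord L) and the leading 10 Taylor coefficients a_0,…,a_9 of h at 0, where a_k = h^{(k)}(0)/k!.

L = (-24 + 96·x + 864·x^2 + 1536·x^3 + 3264·x^4 + 768·x^6)·Dx + (19 + 80·x + 100·x^2 + 544·x^3 + 1424·x^4 + 2368·x^5 + 192·x^6 + 768·x^7)·Dx^2 + (-3 - 7·x - 32·x^2 + 28·x^3 - 24·x^4 + 240·x^5 + 256·x^6 + 64·x^7 + 128·x^8)·Dx^3  (order 3).
h: a_k = 3, 11, 9, 13/3, 33, 443/5, 129, 1273/7, 513, 11255/9, …
ICs: h(0) = 3, h′(0) = 11, h′′(0) = 18.

f: a_k = 3, 3, 9, 15, 33, 63, 129, 255, 513, 1023, …
g: a_k = 0, 8, 0, -32/3, 0, 128/5, 0, -512/7, 0, 2048/9, …
L₀ := lclm(L_f,L_g); ord L₀ ≤ 1+2.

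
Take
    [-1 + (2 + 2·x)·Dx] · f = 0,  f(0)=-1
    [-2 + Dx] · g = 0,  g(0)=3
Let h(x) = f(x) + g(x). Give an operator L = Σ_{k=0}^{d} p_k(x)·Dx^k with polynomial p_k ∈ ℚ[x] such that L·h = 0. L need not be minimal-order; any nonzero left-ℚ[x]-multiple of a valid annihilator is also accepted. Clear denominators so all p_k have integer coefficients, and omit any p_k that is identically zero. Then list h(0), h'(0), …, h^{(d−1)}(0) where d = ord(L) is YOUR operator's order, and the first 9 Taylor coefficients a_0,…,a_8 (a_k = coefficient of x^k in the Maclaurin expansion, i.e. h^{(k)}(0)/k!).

L = (10 + 8·x) + (-17 - 32·x - 16·x^2)·Dx + (6 + 14·x + 8·x^2)·Dx^2  (order 2).
h: a_k = 2, 11/2, 49/8, 63/16, 261/128, 989/1280, 4411/15360, 12919/215040, 110581/3440640, …
ICs: h(0) = 2, h′(0) = 11/2.

f: a_k = -1, -1/2, 1/8, -1/16, 5/128, -7/256, 21/1024, -33/2048, 429/32768, …
g: a_k = 3, 6, 6, 4, 2, 4/5, 4/15, 8/105, 2/105, …
L₀ := lclm(L_f,L_g); ord L₀ ≤ 1+1.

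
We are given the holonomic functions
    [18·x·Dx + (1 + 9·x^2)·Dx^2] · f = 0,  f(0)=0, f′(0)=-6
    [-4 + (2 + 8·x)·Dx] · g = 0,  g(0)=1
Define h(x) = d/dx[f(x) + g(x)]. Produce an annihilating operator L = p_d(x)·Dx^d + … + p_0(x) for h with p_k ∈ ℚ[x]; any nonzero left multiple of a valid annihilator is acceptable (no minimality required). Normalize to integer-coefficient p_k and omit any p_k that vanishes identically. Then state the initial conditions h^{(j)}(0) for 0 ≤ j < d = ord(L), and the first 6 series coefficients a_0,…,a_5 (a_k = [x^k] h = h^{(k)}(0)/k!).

f: a_k = 0, -6, 0, 18, 0, -486/5, …
g: a_k = 1, 2, -2, 4, -10, 28, …
h₀=f+g: left-lcm gives L₀, ord ≤ 3.
h=h₀': d/dx-closure on L₀ ⇒ L.
L = (-36 - 360·x + 972·x^2 + 1944·x^3) + (-30 - 144·x - 18·x^2 + 3888·x^3 + 6804·x^4)·Dx + (-2 + 10·x + 108·x^2 + 306·x^3 + 1134·x^4 + 1944·x^5)·Dx^2  (order 2).
h: a_k = -4, -4, 66, -40, -346, -504, …
ICs: h(0) = -4, h′(0) = -4.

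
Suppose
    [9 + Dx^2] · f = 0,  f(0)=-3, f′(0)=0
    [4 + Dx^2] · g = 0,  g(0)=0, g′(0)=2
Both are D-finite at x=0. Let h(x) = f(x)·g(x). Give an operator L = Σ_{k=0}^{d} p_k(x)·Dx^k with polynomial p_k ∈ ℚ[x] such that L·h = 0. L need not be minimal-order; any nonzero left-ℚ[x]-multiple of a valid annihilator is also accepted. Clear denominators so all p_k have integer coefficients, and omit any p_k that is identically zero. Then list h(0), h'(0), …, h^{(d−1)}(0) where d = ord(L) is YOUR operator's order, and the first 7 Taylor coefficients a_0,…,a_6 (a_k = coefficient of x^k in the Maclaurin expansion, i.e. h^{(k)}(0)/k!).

f: a_k = -3, 0, 27/2, 0, -81/8, 0, 243/80, …
g: a_k = 0, 2, 0, -4/3, 0, 4/15, 0, …
Product ⇒ symmetric product L₀, ord ≤ 4.
L = 25 + 26·Dx^2 + Dx^4  (order 4).
h: a_k = 0, -6, 0, 31, 0, -781/20, 0, …
ICs: h(0) = 0, h′(0) = -6, h′′(0) = 0, h′′′(0) = 186.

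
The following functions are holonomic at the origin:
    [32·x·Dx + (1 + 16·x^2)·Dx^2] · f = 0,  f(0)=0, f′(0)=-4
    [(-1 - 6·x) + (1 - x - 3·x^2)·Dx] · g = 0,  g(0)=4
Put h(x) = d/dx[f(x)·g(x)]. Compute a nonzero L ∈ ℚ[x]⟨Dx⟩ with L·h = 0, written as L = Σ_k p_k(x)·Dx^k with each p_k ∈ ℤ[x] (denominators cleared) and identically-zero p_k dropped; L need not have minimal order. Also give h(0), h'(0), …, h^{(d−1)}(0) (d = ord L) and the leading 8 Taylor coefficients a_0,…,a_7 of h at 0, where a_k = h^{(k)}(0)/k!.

f: a_k = 0, -4, 0, 64/3, 0, -1024/5, 0, 16384/7, …
g: a_k = 4, 4, 16, 28, 76, 160, 388, 868, …
f·g: L₀ = L_f ⊗_s L_g, ord ≤ 2·1.
Differentiate: ansatz ord ≤ ord L₀ ⇒ L.
L = (-74 + 8736·x^2 + 18432·x^3 + 82944·x^4) + (25 + 182·x - 48·x^2 + 96·x^3 + 18432·x^4 + 55296·x^5)·Dx + (-3 - 13·x - 167·x^2 - 16·x^3 - 1472·x^4 + 3072·x^5 + 6912·x^6)·Dx^2  (order 2).
h: a_k = -16, -32, 64, -320/3, -11728/3, -25856/5, 646256/15, 2998144/105, …
ICs: h(0) = -16, h′(0) = -32.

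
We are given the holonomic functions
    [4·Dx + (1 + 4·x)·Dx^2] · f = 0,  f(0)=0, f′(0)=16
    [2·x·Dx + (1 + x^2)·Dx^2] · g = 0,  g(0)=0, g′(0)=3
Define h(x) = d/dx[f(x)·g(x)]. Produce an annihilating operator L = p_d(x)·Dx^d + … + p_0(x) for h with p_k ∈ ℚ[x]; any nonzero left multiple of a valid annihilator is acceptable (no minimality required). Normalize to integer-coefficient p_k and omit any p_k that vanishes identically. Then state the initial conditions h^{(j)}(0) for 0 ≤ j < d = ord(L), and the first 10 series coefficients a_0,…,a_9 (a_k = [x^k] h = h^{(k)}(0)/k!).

L = (144 + 896·x + 560·x^2 + 2304·x^3 + 1920·x^4 + 3328·x^5 + 256·x^7) + (132 + 304·x + 2252·x^2 + 4144·x^3 + 8896·x^4 + 5952·x^5 + 8960·x^6 + 192·x^7 + 896·x^8)·Dx + (72 + 376·x + 912·x^2 + 2808·x^3 + 3720·x^4 + 6288·x^5 + 3072·x^6 + 4368·x^7 + 192·x^8 + 512·x^9)·Dx^2 + (5 + 48·x + 178·x^2 + 416·x^3 + 729·x^4 + 720·x^5 + 1008·x^6 + 384·x^7 + 516·x^8 + 32·x^9 + 64·x^10)·Dx^3  (order 3).
h: a_k = 0, 96, -288, 960, -3680, 71456/5, -278432/5, 218496, -30149664/35, 357654496/105, …
ICs: h(0) = 0, h′(0) = 96, h′′(0) = -576.

f: a_k = 0, 16, -32, 256/3, -256, 4096/5, -8192/3, 65536/7, -32768, 1048576/9, …
g: a_k = 0, 3, 0, -1, 0, 3/5, 0, -3/7, 0, 1/3, …
Product ⇒ symmetric product L₀, ord ≤ 4.
h₀' ⇒ L via d/dx closure of L₀.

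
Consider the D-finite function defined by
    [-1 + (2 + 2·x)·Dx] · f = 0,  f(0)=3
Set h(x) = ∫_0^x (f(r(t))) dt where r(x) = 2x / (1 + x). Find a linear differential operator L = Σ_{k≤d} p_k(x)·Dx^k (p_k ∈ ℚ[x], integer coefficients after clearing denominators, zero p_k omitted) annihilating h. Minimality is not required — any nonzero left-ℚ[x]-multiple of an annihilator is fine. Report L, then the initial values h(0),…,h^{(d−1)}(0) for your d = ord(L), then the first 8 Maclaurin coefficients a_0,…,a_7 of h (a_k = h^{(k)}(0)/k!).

f: a_k = 3, 3/2, -3/8, 3/16, -15/128, 21/256, -63/1024, 99/2048, …
h₀=f(r): pull back L_f along r ⇒ L₀.
∫: right-multiply L₀ by Dx.
L = -Dx + (1 + 4·x + 3·x^2)·Dx^2  (order 2).
h: a_k = 0, 3, 3/2, -3/2, 15/8, -111/40, 75/16, -981/112, …
ICs: h(0) = 0, h′(0) = 3.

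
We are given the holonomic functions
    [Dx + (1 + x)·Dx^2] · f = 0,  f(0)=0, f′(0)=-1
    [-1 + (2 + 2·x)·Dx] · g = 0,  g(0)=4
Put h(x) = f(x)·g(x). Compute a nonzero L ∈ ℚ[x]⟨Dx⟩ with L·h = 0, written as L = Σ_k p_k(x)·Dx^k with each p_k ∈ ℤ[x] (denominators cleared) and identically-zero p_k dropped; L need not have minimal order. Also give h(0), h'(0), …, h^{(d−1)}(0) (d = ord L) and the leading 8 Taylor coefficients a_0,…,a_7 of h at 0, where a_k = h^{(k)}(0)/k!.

L = 1 + (4 + 8·x + 4·x^2)·Dx^2  (order 2).
h: a_k = 0, -4, 0, 1/6, -1/6, 71/480, -31/240, 3043/26880, …
ICs: h(0) = 0, h′(0) = -4.

f: a_k = 0, -1, 1/2, -1/3, 1/4, -1/5, 1/6, -1/7, …
g: a_k = 4, 2, -1/2, 1/4, -5/32, 7/64, -21/256, 33/512, …
Sym-product of L_f,L_g gives L₀ (≤ ord 2).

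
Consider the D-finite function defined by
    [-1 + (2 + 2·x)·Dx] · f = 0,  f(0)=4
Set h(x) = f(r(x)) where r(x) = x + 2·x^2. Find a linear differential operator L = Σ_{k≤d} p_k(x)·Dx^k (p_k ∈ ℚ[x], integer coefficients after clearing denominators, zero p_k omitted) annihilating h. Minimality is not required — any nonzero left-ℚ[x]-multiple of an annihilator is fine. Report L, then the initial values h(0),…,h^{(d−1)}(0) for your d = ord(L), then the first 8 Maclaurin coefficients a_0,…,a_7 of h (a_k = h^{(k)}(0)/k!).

L = (-1 - 4·x) + (2 + 2·x + 4·x^2)·Dx  (order 1).
h: a_k = 4, 2, 7/2, -7/4, -21/32, 119/64, -189/256, -791/512, …
ICs: h(0) = 4.

f: a_k = 4, 2, -1/2, 1/4, -5/32, 7/64, -21/256, 33/512, …
Substitute x→r, Dx→(1/r')Dx; clear ⇒ L₀.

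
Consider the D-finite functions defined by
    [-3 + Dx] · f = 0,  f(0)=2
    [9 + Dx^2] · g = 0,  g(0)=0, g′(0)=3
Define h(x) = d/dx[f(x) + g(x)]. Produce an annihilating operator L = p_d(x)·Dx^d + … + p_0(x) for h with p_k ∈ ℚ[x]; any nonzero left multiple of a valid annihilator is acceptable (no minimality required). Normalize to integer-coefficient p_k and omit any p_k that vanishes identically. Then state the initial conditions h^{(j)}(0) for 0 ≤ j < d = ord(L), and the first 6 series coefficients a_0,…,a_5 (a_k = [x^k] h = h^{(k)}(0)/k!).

L = 27 - 9·Dx + 3·Dx^2 - Dx^3  (order 3).
h: a_k = 9, 18, 27/2, 27, 243/8, 243/20, …
ICs: h(0) = 9, h′(0) = 18, h′′(0) = 27.

f: a_k = 2, 6, 9, 9, 27/4, 81/20, …
g: a_k = 0, 3, 0, -9/2, 0, 81/40, …
L₀ := lclm(L_f,L_g); ord L₀ ≤ 1+2.
h=h₀': d/dx-closure on L₀ ⇒ L.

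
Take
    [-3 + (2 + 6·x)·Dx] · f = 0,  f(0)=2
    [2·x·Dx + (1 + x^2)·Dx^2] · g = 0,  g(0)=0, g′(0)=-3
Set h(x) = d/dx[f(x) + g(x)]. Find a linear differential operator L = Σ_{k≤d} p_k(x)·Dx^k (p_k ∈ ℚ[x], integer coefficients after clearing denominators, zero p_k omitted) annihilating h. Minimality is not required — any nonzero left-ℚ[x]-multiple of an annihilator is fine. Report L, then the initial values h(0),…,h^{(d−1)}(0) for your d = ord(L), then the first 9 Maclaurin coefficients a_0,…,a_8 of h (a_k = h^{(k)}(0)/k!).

f: a_k = 2, 3, -9/4, 27/8, -405/64, 1701/128, -15309/512, 72171/1024, -2814669/16384, …
g: a_k = 0, -3, 0, 1, 0, -3/5, 0, 3/7, 0, …
L₀ := lclm(L_f,L_g); ord L₀ ≤ 1+2.
Derive L from L₀ (diff closure).
L = (-12 - 90·x + 36·x^2 + 54·x^3) + (-35 - 48·x - 102·x^2 + 144·x^3 + 189·x^4)·Dx + (-6 - 10·x + 36·x^2 + 44·x^3 + 42·x^4 + 54·x^5)·Dx^2  (order 2).
h: a_k = 0, -9/2, 105/8, -405/16, 8121/128, -45927/256, 508269/1024, -2814669/2048, 126561801/32768, …
ICs: h(0) = 0, h′(0) = -9/2.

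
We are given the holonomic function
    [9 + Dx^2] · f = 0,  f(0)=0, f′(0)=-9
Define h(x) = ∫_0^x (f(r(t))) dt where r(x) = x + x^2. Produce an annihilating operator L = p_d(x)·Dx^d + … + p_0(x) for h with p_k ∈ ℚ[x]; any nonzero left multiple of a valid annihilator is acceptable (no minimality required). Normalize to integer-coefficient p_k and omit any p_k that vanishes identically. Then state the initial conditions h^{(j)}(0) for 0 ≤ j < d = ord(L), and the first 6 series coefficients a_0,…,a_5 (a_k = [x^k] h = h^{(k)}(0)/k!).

f: a_k = 0, -9, 0, 27/2, 0, -243/40, …
h₀=f(r): pull back L_f along r ⇒ L₀.
Integrate: L := L₀·Dx.
L = (9 + 54·x + 108·x^2 + 72·x^3)·Dx - 2·Dx^2 + (1 + 2·x)·Dx^3  (order 3).
h: a_k = 0, 0, -9/2, -3, 27/8, 81/10, …
ICs: h(0) = 0, h′(0) = 0, h′′(0) = -9.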